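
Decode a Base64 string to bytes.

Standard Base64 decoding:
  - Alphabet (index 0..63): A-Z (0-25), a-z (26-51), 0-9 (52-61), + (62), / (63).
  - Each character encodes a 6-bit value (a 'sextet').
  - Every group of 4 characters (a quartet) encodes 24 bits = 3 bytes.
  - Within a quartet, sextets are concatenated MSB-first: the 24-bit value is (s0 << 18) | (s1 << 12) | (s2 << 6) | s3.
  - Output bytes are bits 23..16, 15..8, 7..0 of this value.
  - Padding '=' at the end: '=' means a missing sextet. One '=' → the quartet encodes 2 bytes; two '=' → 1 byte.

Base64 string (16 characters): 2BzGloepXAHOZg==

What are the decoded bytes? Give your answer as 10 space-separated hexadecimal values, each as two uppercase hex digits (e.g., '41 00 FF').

After char 0 ('2'=54): chars_in_quartet=1 acc=0x36 bytes_emitted=0
After char 1 ('B'=1): chars_in_quartet=2 acc=0xD81 bytes_emitted=0
After char 2 ('z'=51): chars_in_quartet=3 acc=0x36073 bytes_emitted=0
After char 3 ('G'=6): chars_in_quartet=4 acc=0xD81CC6 -> emit D8 1C C6, reset; bytes_emitted=3
After char 4 ('l'=37): chars_in_quartet=1 acc=0x25 bytes_emitted=3
After char 5 ('o'=40): chars_in_quartet=2 acc=0x968 bytes_emitted=3
After char 6 ('e'=30): chars_in_quartet=3 acc=0x25A1E bytes_emitted=3
After char 7 ('p'=41): chars_in_quartet=4 acc=0x9687A9 -> emit 96 87 A9, reset; bytes_emitted=6
After char 8 ('X'=23): chars_in_quartet=1 acc=0x17 bytes_emitted=6
After char 9 ('A'=0): chars_in_quartet=2 acc=0x5C0 bytes_emitted=6
After char 10 ('H'=7): chars_in_quartet=3 acc=0x17007 bytes_emitted=6
After char 11 ('O'=14): chars_in_quartet=4 acc=0x5C01CE -> emit 5C 01 CE, reset; bytes_emitted=9
After char 12 ('Z'=25): chars_in_quartet=1 acc=0x19 bytes_emitted=9
After char 13 ('g'=32): chars_in_quartet=2 acc=0x660 bytes_emitted=9
Padding '==': partial quartet acc=0x660 -> emit 66; bytes_emitted=10

Answer: D8 1C C6 96 87 A9 5C 01 CE 66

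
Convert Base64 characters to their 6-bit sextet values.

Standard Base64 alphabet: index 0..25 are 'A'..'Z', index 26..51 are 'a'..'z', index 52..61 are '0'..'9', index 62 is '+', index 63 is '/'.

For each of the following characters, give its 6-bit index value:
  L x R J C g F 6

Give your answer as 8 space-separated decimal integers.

Answer: 11 49 17 9 2 32 5 58

Derivation:
'L': A..Z range, ord('L') − ord('A') = 11
'x': a..z range, 26 + ord('x') − ord('a') = 49
'R': A..Z range, ord('R') − ord('A') = 17
'J': A..Z range, ord('J') − ord('A') = 9
'C': A..Z range, ord('C') − ord('A') = 2
'g': a..z range, 26 + ord('g') − ord('a') = 32
'F': A..Z range, ord('F') − ord('A') = 5
'6': 0..9 range, 52 + ord('6') − ord('0') = 58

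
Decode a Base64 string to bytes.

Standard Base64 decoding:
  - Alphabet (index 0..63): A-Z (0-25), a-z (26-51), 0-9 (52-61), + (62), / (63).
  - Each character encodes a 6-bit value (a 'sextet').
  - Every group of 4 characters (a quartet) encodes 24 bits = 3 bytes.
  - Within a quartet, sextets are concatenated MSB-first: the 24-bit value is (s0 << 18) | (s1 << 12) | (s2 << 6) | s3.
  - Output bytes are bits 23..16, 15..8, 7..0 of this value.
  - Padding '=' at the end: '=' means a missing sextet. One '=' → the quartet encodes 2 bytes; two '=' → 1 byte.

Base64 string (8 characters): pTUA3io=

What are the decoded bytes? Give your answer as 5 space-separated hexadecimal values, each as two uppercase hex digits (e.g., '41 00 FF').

After char 0 ('p'=41): chars_in_quartet=1 acc=0x29 bytes_emitted=0
After char 1 ('T'=19): chars_in_quartet=2 acc=0xA53 bytes_emitted=0
After char 2 ('U'=20): chars_in_quartet=3 acc=0x294D4 bytes_emitted=0
After char 3 ('A'=0): chars_in_quartet=4 acc=0xA53500 -> emit A5 35 00, reset; bytes_emitted=3
After char 4 ('3'=55): chars_in_quartet=1 acc=0x37 bytes_emitted=3
After char 5 ('i'=34): chars_in_quartet=2 acc=0xDE2 bytes_emitted=3
After char 6 ('o'=40): chars_in_quartet=3 acc=0x378A8 bytes_emitted=3
Padding '=': partial quartet acc=0x378A8 -> emit DE 2A; bytes_emitted=5

Answer: A5 35 00 DE 2A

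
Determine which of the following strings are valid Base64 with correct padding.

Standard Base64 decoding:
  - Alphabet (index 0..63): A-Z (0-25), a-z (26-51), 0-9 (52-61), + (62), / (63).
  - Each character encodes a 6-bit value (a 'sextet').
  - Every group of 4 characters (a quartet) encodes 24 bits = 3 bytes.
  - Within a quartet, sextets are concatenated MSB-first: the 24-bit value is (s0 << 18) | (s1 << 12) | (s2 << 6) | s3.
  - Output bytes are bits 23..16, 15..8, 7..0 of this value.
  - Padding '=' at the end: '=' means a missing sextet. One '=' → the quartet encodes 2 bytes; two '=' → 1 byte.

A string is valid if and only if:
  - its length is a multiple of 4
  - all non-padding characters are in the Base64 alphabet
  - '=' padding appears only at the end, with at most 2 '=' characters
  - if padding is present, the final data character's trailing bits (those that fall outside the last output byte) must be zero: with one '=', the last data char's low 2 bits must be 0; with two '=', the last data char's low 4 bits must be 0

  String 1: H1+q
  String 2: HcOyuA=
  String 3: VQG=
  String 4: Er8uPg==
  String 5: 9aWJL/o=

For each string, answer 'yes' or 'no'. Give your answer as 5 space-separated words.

Answer: yes no no yes yes

Derivation:
String 1: 'H1+q' → valid
String 2: 'HcOyuA=' → invalid (len=7 not mult of 4)
String 3: 'VQG=' → invalid (bad trailing bits)
String 4: 'Er8uPg==' → valid
String 5: '9aWJL/o=' → valid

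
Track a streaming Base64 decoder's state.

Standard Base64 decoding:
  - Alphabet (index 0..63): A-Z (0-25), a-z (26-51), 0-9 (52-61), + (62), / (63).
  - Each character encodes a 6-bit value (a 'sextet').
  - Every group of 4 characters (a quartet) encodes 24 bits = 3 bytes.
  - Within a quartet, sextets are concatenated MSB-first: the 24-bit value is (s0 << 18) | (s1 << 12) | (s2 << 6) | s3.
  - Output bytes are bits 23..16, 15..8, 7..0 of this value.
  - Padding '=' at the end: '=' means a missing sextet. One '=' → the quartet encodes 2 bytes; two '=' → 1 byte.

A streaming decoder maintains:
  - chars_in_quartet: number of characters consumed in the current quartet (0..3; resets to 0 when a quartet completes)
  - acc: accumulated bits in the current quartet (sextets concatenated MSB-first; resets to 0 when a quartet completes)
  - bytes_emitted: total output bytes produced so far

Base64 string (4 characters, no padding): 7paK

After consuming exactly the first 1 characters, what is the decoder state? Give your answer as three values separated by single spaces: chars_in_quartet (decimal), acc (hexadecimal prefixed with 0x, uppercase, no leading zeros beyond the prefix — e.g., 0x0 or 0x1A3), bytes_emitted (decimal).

After char 0 ('7'=59): chars_in_quartet=1 acc=0x3B bytes_emitted=0

Answer: 1 0x3B 0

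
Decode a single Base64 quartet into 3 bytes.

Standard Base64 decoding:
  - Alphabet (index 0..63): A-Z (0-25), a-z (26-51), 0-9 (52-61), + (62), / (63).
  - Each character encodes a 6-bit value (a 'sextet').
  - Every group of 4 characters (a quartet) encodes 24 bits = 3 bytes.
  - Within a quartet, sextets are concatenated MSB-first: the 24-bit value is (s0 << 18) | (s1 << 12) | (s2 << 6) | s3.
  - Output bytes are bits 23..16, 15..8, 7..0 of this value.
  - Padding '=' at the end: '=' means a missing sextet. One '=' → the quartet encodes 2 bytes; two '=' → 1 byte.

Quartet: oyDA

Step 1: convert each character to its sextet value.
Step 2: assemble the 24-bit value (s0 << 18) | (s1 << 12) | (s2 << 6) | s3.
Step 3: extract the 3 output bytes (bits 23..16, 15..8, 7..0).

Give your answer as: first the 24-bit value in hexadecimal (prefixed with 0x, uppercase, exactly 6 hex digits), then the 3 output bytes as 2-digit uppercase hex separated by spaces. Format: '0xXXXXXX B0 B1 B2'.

Answer: 0xA320C0 A3 20 C0

Derivation:
Sextets: o=40, y=50, D=3, A=0
24-bit: (40<<18) | (50<<12) | (3<<6) | 0
      = 0xA00000 | 0x032000 | 0x0000C0 | 0x000000
      = 0xA320C0
Bytes: (v>>16)&0xFF=A3, (v>>8)&0xFF=20, v&0xFF=C0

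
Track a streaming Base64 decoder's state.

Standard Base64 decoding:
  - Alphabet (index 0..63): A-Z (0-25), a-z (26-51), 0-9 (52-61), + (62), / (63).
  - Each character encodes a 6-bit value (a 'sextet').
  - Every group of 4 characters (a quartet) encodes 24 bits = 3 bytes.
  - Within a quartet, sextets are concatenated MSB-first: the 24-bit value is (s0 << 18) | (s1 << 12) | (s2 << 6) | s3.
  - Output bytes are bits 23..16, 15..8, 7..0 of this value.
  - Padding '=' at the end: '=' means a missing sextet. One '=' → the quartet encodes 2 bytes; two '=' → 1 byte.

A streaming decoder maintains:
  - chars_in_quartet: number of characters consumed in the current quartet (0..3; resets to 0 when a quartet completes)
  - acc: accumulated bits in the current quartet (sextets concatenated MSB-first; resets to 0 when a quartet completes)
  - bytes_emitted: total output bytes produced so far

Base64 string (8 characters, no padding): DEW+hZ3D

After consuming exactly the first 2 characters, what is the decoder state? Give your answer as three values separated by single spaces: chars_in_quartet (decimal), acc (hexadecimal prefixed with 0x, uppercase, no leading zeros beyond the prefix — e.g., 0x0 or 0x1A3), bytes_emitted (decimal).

Answer: 2 0xC4 0

Derivation:
After char 0 ('D'=3): chars_in_quartet=1 acc=0x3 bytes_emitted=0
After char 1 ('E'=4): chars_in_quartet=2 acc=0xC4 bytes_emitted=0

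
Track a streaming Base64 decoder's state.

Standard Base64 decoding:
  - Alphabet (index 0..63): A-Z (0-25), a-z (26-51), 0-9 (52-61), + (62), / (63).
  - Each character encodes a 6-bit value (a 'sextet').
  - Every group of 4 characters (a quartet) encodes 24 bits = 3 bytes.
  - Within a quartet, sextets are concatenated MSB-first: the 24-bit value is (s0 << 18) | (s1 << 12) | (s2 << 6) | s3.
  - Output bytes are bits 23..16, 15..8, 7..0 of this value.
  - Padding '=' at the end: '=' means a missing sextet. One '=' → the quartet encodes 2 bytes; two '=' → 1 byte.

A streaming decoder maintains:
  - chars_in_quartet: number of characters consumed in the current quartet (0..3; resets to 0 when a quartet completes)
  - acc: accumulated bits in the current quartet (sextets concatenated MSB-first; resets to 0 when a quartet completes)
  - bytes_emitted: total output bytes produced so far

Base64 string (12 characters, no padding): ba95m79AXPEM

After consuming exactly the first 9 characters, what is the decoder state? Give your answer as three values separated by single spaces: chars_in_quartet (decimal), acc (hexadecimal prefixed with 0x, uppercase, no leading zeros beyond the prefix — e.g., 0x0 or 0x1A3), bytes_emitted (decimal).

Answer: 1 0x17 6

Derivation:
After char 0 ('b'=27): chars_in_quartet=1 acc=0x1B bytes_emitted=0
After char 1 ('a'=26): chars_in_quartet=2 acc=0x6DA bytes_emitted=0
After char 2 ('9'=61): chars_in_quartet=3 acc=0x1B6BD bytes_emitted=0
After char 3 ('5'=57): chars_in_quartet=4 acc=0x6DAF79 -> emit 6D AF 79, reset; bytes_emitted=3
After char 4 ('m'=38): chars_in_quartet=1 acc=0x26 bytes_emitted=3
After char 5 ('7'=59): chars_in_quartet=2 acc=0x9BB bytes_emitted=3
After char 6 ('9'=61): chars_in_quartet=3 acc=0x26EFD bytes_emitted=3
After char 7 ('A'=0): chars_in_quartet=4 acc=0x9BBF40 -> emit 9B BF 40, reset; bytes_emitted=6
After char 8 ('X'=23): chars_in_quartet=1 acc=0x17 bytes_emitted=6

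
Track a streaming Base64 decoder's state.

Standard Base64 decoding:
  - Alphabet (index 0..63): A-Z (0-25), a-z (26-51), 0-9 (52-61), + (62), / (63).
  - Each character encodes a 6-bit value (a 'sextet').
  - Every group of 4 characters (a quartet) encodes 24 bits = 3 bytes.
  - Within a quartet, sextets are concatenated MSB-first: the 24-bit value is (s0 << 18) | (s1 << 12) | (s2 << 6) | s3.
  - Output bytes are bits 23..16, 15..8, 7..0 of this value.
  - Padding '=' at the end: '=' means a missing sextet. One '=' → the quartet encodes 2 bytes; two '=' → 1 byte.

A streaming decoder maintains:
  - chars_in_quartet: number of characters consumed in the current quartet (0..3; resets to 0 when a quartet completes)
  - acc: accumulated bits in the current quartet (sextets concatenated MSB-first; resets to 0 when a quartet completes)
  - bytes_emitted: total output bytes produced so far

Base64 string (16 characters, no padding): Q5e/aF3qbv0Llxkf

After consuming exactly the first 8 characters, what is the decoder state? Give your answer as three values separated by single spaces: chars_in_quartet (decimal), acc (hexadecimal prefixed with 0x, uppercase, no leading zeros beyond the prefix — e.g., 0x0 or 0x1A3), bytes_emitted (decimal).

After char 0 ('Q'=16): chars_in_quartet=1 acc=0x10 bytes_emitted=0
After char 1 ('5'=57): chars_in_quartet=2 acc=0x439 bytes_emitted=0
After char 2 ('e'=30): chars_in_quartet=3 acc=0x10E5E bytes_emitted=0
After char 3 ('/'=63): chars_in_quartet=4 acc=0x4397BF -> emit 43 97 BF, reset; bytes_emitted=3
After char 4 ('a'=26): chars_in_quartet=1 acc=0x1A bytes_emitted=3
After char 5 ('F'=5): chars_in_quartet=2 acc=0x685 bytes_emitted=3
After char 6 ('3'=55): chars_in_quartet=3 acc=0x1A177 bytes_emitted=3
After char 7 ('q'=42): chars_in_quartet=4 acc=0x685DEA -> emit 68 5D EA, reset; bytes_emitted=6

Answer: 0 0x0 6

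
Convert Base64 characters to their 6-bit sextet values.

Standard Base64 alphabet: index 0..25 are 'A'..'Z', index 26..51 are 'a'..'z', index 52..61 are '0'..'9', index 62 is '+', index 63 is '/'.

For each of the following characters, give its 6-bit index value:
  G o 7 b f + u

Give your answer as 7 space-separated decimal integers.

Answer: 6 40 59 27 31 62 46

Derivation:
'G': A..Z range, ord('G') − ord('A') = 6
'o': a..z range, 26 + ord('o') − ord('a') = 40
'7': 0..9 range, 52 + ord('7') − ord('0') = 59
'b': a..z range, 26 + ord('b') − ord('a') = 27
'f': a..z range, 26 + ord('f') − ord('a') = 31
'+': index 62
'u': a..z range, 26 + ord('u') − ord('a') = 46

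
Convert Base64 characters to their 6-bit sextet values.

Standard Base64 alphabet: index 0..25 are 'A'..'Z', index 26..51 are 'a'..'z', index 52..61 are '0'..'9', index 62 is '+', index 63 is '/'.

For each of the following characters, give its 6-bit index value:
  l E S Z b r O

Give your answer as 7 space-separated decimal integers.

Answer: 37 4 18 25 27 43 14

Derivation:
'l': a..z range, 26 + ord('l') − ord('a') = 37
'E': A..Z range, ord('E') − ord('A') = 4
'S': A..Z range, ord('S') − ord('A') = 18
'Z': A..Z range, ord('Z') − ord('A') = 25
'b': a..z range, 26 + ord('b') − ord('a') = 27
'r': a..z range, 26 + ord('r') − ord('a') = 43
'O': A..Z range, ord('O') − ord('A') = 14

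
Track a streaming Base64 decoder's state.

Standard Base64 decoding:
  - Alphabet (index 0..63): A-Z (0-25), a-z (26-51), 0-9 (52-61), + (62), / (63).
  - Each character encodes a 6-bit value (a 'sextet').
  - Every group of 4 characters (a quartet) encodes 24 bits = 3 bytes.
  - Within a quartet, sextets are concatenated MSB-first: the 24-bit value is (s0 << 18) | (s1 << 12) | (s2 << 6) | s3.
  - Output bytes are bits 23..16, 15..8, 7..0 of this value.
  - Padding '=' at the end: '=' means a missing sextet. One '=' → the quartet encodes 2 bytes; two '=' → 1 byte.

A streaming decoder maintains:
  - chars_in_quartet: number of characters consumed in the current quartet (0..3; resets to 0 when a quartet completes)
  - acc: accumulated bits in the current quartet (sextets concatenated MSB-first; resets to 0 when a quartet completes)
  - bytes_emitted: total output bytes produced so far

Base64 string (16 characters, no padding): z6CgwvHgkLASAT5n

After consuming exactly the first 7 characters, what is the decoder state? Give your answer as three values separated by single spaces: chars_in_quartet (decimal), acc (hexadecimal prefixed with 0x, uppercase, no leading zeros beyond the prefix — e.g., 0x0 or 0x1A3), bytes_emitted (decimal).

Answer: 3 0x30BC7 3

Derivation:
After char 0 ('z'=51): chars_in_quartet=1 acc=0x33 bytes_emitted=0
After char 1 ('6'=58): chars_in_quartet=2 acc=0xCFA bytes_emitted=0
After char 2 ('C'=2): chars_in_quartet=3 acc=0x33E82 bytes_emitted=0
After char 3 ('g'=32): chars_in_quartet=4 acc=0xCFA0A0 -> emit CF A0 A0, reset; bytes_emitted=3
After char 4 ('w'=48): chars_in_quartet=1 acc=0x30 bytes_emitted=3
After char 5 ('v'=47): chars_in_quartet=2 acc=0xC2F bytes_emitted=3
After char 6 ('H'=7): chars_in_quartet=3 acc=0x30BC7 bytes_emitted=3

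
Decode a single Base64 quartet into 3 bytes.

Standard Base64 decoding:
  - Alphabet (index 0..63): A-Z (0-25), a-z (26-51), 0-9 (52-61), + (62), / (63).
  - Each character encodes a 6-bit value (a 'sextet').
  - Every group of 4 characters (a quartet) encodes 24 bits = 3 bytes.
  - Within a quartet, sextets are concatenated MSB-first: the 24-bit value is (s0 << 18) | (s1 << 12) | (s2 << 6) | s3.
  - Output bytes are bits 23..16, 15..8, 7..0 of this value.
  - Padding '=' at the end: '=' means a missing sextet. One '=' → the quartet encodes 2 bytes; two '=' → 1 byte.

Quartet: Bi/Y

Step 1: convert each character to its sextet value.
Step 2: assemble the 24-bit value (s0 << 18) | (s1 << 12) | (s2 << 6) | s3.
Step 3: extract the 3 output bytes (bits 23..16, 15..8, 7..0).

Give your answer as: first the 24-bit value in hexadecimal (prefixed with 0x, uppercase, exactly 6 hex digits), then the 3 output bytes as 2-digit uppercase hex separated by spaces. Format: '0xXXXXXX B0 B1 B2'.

Sextets: B=1, i=34, /=63, Y=24
24-bit: (1<<18) | (34<<12) | (63<<6) | 24
      = 0x040000 | 0x022000 | 0x000FC0 | 0x000018
      = 0x062FD8
Bytes: (v>>16)&0xFF=06, (v>>8)&0xFF=2F, v&0xFF=D8

Answer: 0x062FD8 06 2F D8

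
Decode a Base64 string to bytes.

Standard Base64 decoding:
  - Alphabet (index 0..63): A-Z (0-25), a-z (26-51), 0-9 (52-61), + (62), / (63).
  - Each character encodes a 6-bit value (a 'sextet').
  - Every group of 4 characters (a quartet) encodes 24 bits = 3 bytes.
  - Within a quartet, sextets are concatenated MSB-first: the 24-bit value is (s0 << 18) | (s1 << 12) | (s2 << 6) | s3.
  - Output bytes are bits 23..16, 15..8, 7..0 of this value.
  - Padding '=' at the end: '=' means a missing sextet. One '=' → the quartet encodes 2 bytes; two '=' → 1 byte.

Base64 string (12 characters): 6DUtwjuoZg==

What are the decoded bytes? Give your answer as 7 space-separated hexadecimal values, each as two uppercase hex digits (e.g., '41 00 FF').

After char 0 ('6'=58): chars_in_quartet=1 acc=0x3A bytes_emitted=0
After char 1 ('D'=3): chars_in_quartet=2 acc=0xE83 bytes_emitted=0
After char 2 ('U'=20): chars_in_quartet=3 acc=0x3A0D4 bytes_emitted=0
After char 3 ('t'=45): chars_in_quartet=4 acc=0xE8352D -> emit E8 35 2D, reset; bytes_emitted=3
After char 4 ('w'=48): chars_in_quartet=1 acc=0x30 bytes_emitted=3
After char 5 ('j'=35): chars_in_quartet=2 acc=0xC23 bytes_emitted=3
After char 6 ('u'=46): chars_in_quartet=3 acc=0x308EE bytes_emitted=3
After char 7 ('o'=40): chars_in_quartet=4 acc=0xC23BA8 -> emit C2 3B A8, reset; bytes_emitted=6
After char 8 ('Z'=25): chars_in_quartet=1 acc=0x19 bytes_emitted=6
After char 9 ('g'=32): chars_in_quartet=2 acc=0x660 bytes_emitted=6
Padding '==': partial quartet acc=0x660 -> emit 66; bytes_emitted=7

Answer: E8 35 2D C2 3B A8 66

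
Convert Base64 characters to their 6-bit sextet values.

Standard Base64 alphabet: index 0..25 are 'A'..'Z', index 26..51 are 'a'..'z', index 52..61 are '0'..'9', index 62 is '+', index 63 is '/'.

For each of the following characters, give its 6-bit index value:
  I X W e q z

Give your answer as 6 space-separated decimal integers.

Answer: 8 23 22 30 42 51

Derivation:
'I': A..Z range, ord('I') − ord('A') = 8
'X': A..Z range, ord('X') − ord('A') = 23
'W': A..Z range, ord('W') − ord('A') = 22
'e': a..z range, 26 + ord('e') − ord('a') = 30
'q': a..z range, 26 + ord('q') − ord('a') = 42
'z': a..z range, 26 + ord('z') − ord('a') = 51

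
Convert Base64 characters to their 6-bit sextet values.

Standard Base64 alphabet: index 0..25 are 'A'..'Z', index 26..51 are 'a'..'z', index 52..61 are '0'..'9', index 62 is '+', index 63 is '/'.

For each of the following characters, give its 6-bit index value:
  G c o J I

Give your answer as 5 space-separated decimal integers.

Answer: 6 28 40 9 8

Derivation:
'G': A..Z range, ord('G') − ord('A') = 6
'c': a..z range, 26 + ord('c') − ord('a') = 28
'o': a..z range, 26 + ord('o') − ord('a') = 40
'J': A..Z range, ord('J') − ord('A') = 9
'I': A..Z range, ord('I') − ord('A') = 8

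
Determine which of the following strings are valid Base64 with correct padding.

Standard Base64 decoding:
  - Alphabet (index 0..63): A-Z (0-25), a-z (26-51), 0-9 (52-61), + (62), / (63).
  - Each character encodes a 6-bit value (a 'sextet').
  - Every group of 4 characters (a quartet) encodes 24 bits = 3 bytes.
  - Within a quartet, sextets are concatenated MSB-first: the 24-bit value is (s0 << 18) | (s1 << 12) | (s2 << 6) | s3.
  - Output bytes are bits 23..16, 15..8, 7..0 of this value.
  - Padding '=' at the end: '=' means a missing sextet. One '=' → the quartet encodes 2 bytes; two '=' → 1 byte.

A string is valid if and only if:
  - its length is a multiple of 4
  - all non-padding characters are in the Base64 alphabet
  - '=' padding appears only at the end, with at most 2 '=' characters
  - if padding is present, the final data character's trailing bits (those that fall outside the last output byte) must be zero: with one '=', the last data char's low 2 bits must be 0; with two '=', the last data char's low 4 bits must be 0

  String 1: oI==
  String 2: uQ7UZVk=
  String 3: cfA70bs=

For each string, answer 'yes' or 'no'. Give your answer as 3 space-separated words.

String 1: 'oI==' → invalid (bad trailing bits)
String 2: 'uQ7UZVk=' → valid
String 3: 'cfA70bs=' → valid

Answer: no yes yes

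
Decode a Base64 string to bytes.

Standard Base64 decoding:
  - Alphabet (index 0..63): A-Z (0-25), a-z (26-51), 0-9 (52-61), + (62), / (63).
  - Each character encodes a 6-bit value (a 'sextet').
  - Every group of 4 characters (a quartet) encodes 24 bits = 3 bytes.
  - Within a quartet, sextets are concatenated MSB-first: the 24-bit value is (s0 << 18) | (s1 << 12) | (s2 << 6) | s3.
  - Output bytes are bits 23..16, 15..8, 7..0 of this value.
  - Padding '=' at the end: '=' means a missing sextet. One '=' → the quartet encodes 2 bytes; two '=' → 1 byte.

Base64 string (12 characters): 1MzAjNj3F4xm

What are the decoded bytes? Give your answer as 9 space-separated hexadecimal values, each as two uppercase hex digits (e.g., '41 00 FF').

After char 0 ('1'=53): chars_in_quartet=1 acc=0x35 bytes_emitted=0
After char 1 ('M'=12): chars_in_quartet=2 acc=0xD4C bytes_emitted=0
After char 2 ('z'=51): chars_in_quartet=3 acc=0x35333 bytes_emitted=0
After char 3 ('A'=0): chars_in_quartet=4 acc=0xD4CCC0 -> emit D4 CC C0, reset; bytes_emitted=3
After char 4 ('j'=35): chars_in_quartet=1 acc=0x23 bytes_emitted=3
After char 5 ('N'=13): chars_in_quartet=2 acc=0x8CD bytes_emitted=3
After char 6 ('j'=35): chars_in_quartet=3 acc=0x23363 bytes_emitted=3
After char 7 ('3'=55): chars_in_quartet=4 acc=0x8CD8F7 -> emit 8C D8 F7, reset; bytes_emitted=6
After char 8 ('F'=5): chars_in_quartet=1 acc=0x5 bytes_emitted=6
After char 9 ('4'=56): chars_in_quartet=2 acc=0x178 bytes_emitted=6
After char 10 ('x'=49): chars_in_quartet=3 acc=0x5E31 bytes_emitted=6
After char 11 ('m'=38): chars_in_quartet=4 acc=0x178C66 -> emit 17 8C 66, reset; bytes_emitted=9

Answer: D4 CC C0 8C D8 F7 17 8C 66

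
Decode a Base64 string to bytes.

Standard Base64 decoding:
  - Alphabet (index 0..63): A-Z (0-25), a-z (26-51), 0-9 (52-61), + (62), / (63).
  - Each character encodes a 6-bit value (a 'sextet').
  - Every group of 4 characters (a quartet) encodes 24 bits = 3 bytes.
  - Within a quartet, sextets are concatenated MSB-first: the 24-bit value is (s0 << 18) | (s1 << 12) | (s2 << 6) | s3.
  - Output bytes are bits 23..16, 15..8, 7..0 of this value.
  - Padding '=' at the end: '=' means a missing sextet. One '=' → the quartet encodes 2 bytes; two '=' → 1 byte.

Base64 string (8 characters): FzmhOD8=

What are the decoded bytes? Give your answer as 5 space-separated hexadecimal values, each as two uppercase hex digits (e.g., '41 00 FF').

After char 0 ('F'=5): chars_in_quartet=1 acc=0x5 bytes_emitted=0
After char 1 ('z'=51): chars_in_quartet=2 acc=0x173 bytes_emitted=0
After char 2 ('m'=38): chars_in_quartet=3 acc=0x5CE6 bytes_emitted=0
After char 3 ('h'=33): chars_in_quartet=4 acc=0x1739A1 -> emit 17 39 A1, reset; bytes_emitted=3
After char 4 ('O'=14): chars_in_quartet=1 acc=0xE bytes_emitted=3
After char 5 ('D'=3): chars_in_quartet=2 acc=0x383 bytes_emitted=3
After char 6 ('8'=60): chars_in_quartet=3 acc=0xE0FC bytes_emitted=3
Padding '=': partial quartet acc=0xE0FC -> emit 38 3F; bytes_emitted=5

Answer: 17 39 A1 38 3F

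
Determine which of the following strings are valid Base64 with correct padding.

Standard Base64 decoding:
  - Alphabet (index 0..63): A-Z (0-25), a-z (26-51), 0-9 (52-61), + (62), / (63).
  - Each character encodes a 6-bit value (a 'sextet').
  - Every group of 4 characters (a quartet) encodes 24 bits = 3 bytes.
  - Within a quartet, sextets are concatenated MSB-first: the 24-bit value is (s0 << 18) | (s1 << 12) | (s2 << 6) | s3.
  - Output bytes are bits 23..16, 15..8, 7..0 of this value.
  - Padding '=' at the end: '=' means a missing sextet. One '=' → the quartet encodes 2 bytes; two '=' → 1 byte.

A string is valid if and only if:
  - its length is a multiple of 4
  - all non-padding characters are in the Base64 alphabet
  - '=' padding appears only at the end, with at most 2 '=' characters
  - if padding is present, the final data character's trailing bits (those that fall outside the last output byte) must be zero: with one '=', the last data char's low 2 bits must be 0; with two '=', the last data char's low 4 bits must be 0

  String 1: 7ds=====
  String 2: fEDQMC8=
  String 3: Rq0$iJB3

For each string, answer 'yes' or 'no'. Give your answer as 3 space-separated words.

String 1: '7ds=====' → invalid (5 pad chars (max 2))
String 2: 'fEDQMC8=' → valid
String 3: 'Rq0$iJB3' → invalid (bad char(s): ['$'])

Answer: no yes no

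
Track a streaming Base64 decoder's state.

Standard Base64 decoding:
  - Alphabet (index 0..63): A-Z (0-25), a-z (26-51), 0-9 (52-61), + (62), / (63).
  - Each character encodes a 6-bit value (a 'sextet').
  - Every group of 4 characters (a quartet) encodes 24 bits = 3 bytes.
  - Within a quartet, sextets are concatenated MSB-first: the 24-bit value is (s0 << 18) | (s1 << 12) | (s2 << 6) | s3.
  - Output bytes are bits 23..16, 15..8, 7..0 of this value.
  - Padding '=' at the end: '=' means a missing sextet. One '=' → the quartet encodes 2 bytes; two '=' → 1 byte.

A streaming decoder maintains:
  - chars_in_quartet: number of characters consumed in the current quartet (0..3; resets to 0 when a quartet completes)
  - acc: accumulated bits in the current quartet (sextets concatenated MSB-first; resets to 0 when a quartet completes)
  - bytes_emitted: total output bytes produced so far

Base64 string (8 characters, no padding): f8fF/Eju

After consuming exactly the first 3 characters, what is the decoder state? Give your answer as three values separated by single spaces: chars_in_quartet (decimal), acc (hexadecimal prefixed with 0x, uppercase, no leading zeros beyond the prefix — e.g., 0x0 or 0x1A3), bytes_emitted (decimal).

After char 0 ('f'=31): chars_in_quartet=1 acc=0x1F bytes_emitted=0
After char 1 ('8'=60): chars_in_quartet=2 acc=0x7FC bytes_emitted=0
After char 2 ('f'=31): chars_in_quartet=3 acc=0x1FF1F bytes_emitted=0

Answer: 3 0x1FF1F 0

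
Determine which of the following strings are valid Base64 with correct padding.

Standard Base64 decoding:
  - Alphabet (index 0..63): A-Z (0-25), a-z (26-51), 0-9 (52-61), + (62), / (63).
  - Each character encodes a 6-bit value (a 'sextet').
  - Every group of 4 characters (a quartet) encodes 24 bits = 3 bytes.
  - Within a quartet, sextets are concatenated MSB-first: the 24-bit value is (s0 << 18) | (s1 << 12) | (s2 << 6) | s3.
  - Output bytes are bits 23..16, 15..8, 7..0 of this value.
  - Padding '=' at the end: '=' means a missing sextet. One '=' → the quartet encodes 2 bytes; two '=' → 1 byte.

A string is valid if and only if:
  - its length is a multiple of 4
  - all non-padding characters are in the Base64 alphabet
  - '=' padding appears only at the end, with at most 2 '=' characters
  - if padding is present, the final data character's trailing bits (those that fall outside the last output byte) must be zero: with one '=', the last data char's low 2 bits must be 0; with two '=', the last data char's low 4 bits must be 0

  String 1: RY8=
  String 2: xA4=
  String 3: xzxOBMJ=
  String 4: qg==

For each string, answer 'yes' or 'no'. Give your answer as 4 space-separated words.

String 1: 'RY8=' → valid
String 2: 'xA4=' → valid
String 3: 'xzxOBMJ=' → invalid (bad trailing bits)
String 4: 'qg==' → valid

Answer: yes yes no yes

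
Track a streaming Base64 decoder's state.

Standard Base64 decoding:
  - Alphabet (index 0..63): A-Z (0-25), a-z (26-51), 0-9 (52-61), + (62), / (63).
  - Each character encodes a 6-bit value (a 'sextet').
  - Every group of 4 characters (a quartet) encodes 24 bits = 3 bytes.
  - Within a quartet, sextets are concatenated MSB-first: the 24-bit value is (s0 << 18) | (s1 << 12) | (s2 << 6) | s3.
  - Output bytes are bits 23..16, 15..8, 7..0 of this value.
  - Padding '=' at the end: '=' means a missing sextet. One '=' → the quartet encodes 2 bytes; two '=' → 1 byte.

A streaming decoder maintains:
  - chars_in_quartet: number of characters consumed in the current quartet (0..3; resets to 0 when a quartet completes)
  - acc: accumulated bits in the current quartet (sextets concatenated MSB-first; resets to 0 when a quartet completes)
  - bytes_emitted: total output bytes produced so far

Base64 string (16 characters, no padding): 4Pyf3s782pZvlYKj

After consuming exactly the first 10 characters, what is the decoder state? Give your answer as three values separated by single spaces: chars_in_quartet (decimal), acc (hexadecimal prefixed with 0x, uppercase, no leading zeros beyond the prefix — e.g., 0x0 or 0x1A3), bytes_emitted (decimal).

After char 0 ('4'=56): chars_in_quartet=1 acc=0x38 bytes_emitted=0
After char 1 ('P'=15): chars_in_quartet=2 acc=0xE0F bytes_emitted=0
After char 2 ('y'=50): chars_in_quartet=3 acc=0x383F2 bytes_emitted=0
After char 3 ('f'=31): chars_in_quartet=4 acc=0xE0FC9F -> emit E0 FC 9F, reset; bytes_emitted=3
After char 4 ('3'=55): chars_in_quartet=1 acc=0x37 bytes_emitted=3
After char 5 ('s'=44): chars_in_quartet=2 acc=0xDEC bytes_emitted=3
After char 6 ('7'=59): chars_in_quartet=3 acc=0x37B3B bytes_emitted=3
After char 7 ('8'=60): chars_in_quartet=4 acc=0xDECEFC -> emit DE CE FC, reset; bytes_emitted=6
After char 8 ('2'=54): chars_in_quartet=1 acc=0x36 bytes_emitted=6
After char 9 ('p'=41): chars_in_quartet=2 acc=0xDA9 bytes_emitted=6

Answer: 2 0xDA9 6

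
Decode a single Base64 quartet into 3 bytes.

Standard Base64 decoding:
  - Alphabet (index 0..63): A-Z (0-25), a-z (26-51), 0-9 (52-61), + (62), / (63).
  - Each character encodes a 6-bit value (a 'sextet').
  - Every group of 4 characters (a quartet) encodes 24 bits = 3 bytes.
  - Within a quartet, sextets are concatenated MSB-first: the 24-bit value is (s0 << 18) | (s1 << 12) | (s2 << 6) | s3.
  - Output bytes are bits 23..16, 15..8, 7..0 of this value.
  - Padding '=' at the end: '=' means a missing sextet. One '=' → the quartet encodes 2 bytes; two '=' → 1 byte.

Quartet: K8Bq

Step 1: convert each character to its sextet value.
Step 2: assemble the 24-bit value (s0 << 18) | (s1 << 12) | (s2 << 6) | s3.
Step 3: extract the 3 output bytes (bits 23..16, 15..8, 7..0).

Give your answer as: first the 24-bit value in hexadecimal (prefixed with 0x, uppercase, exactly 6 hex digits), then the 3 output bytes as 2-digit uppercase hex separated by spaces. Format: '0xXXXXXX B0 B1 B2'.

Answer: 0x2BC06A 2B C0 6A

Derivation:
Sextets: K=10, 8=60, B=1, q=42
24-bit: (10<<18) | (60<<12) | (1<<6) | 42
      = 0x280000 | 0x03C000 | 0x000040 | 0x00002A
      = 0x2BC06A
Bytes: (v>>16)&0xFF=2B, (v>>8)&0xFF=C0, v&0xFF=6A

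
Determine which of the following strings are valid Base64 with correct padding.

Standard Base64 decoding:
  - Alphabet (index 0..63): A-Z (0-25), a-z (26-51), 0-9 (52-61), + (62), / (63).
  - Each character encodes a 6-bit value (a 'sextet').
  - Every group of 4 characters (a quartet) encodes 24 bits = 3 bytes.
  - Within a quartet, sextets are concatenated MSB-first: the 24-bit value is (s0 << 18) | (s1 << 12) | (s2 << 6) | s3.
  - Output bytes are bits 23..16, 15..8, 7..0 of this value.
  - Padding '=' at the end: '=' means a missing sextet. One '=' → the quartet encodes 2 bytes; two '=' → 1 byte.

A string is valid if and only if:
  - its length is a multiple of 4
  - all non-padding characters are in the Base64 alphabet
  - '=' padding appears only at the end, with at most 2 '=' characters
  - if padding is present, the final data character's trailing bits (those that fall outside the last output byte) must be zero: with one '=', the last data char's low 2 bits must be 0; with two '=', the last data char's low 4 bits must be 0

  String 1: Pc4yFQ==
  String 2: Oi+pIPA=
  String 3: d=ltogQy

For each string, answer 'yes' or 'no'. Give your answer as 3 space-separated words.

Answer: yes yes no

Derivation:
String 1: 'Pc4yFQ==' → valid
String 2: 'Oi+pIPA=' → valid
String 3: 'd=ltogQy' → invalid (bad char(s): ['=']; '=' in middle)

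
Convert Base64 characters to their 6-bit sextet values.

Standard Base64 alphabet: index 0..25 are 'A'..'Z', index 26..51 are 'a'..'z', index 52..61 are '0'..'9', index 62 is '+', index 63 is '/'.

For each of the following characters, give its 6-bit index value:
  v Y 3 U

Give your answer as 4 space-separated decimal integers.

'v': a..z range, 26 + ord('v') − ord('a') = 47
'Y': A..Z range, ord('Y') − ord('A') = 24
'3': 0..9 range, 52 + ord('3') − ord('0') = 55
'U': A..Z range, ord('U') − ord('A') = 20

Answer: 47 24 55 20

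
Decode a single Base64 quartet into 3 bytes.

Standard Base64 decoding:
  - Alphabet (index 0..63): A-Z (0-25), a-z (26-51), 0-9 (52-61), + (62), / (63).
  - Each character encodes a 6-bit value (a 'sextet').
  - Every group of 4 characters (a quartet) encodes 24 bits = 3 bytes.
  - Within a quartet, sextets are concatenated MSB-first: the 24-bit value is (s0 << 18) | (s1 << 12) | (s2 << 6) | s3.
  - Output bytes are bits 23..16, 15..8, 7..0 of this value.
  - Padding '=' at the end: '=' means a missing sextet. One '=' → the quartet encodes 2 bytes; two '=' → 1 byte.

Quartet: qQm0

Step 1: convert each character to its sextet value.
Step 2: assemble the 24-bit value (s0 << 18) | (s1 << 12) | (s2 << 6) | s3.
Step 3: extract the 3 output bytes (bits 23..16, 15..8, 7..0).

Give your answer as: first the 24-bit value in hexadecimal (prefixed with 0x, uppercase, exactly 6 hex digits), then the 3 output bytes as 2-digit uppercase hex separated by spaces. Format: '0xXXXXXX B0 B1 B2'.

Sextets: q=42, Q=16, m=38, 0=52
24-bit: (42<<18) | (16<<12) | (38<<6) | 52
      = 0xA80000 | 0x010000 | 0x000980 | 0x000034
      = 0xA909B4
Bytes: (v>>16)&0xFF=A9, (v>>8)&0xFF=09, v&0xFF=B4

Answer: 0xA909B4 A9 09 B4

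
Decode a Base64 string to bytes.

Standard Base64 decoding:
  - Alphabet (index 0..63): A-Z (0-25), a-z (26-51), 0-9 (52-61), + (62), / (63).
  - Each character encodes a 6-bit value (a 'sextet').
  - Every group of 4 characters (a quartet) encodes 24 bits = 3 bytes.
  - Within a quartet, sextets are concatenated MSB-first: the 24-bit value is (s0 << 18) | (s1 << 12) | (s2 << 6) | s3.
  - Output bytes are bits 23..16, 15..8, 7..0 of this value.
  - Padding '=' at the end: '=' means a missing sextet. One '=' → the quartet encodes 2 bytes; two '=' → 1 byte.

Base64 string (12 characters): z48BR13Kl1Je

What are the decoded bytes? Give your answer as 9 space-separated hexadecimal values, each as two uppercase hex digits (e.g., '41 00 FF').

After char 0 ('z'=51): chars_in_quartet=1 acc=0x33 bytes_emitted=0
After char 1 ('4'=56): chars_in_quartet=2 acc=0xCF8 bytes_emitted=0
After char 2 ('8'=60): chars_in_quartet=3 acc=0x33E3C bytes_emitted=0
After char 3 ('B'=1): chars_in_quartet=4 acc=0xCF8F01 -> emit CF 8F 01, reset; bytes_emitted=3
After char 4 ('R'=17): chars_in_quartet=1 acc=0x11 bytes_emitted=3
After char 5 ('1'=53): chars_in_quartet=2 acc=0x475 bytes_emitted=3
After char 6 ('3'=55): chars_in_quartet=3 acc=0x11D77 bytes_emitted=3
After char 7 ('K'=10): chars_in_quartet=4 acc=0x475DCA -> emit 47 5D CA, reset; bytes_emitted=6
After char 8 ('l'=37): chars_in_quartet=1 acc=0x25 bytes_emitted=6
After char 9 ('1'=53): chars_in_quartet=2 acc=0x975 bytes_emitted=6
After char 10 ('J'=9): chars_in_quartet=3 acc=0x25D49 bytes_emitted=6
After char 11 ('e'=30): chars_in_quartet=4 acc=0x97525E -> emit 97 52 5E, reset; bytes_emitted=9

Answer: CF 8F 01 47 5D CA 97 52 5E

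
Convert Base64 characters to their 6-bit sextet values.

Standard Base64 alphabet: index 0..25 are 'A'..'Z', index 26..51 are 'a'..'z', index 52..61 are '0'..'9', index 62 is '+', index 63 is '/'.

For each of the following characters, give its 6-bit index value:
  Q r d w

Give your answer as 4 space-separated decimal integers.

Answer: 16 43 29 48

Derivation:
'Q': A..Z range, ord('Q') − ord('A') = 16
'r': a..z range, 26 + ord('r') − ord('a') = 43
'd': a..z range, 26 + ord('d') − ord('a') = 29
'w': a..z range, 26 + ord('w') − ord('a') = 48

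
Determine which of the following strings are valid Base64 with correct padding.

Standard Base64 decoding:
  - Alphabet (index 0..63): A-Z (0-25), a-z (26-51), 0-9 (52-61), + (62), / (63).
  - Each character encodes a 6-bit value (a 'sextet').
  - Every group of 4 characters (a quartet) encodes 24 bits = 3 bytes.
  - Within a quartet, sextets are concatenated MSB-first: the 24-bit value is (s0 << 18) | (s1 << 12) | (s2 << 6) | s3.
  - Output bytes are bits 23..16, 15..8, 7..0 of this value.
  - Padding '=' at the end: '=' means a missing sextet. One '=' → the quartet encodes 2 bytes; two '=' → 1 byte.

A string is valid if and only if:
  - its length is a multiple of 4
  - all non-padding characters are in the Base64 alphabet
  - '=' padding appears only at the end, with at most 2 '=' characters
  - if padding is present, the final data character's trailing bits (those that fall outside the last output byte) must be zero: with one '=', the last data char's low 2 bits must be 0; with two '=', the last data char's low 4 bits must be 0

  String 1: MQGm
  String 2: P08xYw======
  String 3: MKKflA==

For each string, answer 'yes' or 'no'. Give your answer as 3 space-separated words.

String 1: 'MQGm' → valid
String 2: 'P08xYw======' → invalid (6 pad chars (max 2))
String 3: 'MKKflA==' → valid

Answer: yes no yes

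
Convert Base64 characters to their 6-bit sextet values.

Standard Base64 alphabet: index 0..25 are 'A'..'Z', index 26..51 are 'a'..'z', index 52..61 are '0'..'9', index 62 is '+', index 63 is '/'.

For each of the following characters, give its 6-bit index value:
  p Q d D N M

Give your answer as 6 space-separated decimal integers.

Answer: 41 16 29 3 13 12

Derivation:
'p': a..z range, 26 + ord('p') − ord('a') = 41
'Q': A..Z range, ord('Q') − ord('A') = 16
'd': a..z range, 26 + ord('d') − ord('a') = 29
'D': A..Z range, ord('D') − ord('A') = 3
'N': A..Z range, ord('N') − ord('A') = 13
'M': A..Z range, ord('M') − ord('A') = 12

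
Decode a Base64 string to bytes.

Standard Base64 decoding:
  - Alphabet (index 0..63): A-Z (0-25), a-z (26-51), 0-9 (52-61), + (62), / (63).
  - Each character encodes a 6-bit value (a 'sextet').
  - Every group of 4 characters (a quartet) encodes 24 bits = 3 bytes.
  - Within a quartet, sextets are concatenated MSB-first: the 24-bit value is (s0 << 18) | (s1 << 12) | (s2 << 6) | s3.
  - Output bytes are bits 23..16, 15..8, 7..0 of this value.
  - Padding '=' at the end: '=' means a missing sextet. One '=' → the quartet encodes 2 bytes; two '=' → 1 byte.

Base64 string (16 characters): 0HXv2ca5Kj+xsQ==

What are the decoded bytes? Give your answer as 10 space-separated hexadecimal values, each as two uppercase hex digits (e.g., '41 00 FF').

Answer: D0 75 EF D9 C6 B9 2A 3F B1 B1

Derivation:
After char 0 ('0'=52): chars_in_quartet=1 acc=0x34 bytes_emitted=0
After char 1 ('H'=7): chars_in_quartet=2 acc=0xD07 bytes_emitted=0
After char 2 ('X'=23): chars_in_quartet=3 acc=0x341D7 bytes_emitted=0
After char 3 ('v'=47): chars_in_quartet=4 acc=0xD075EF -> emit D0 75 EF, reset; bytes_emitted=3
After char 4 ('2'=54): chars_in_quartet=1 acc=0x36 bytes_emitted=3
After char 5 ('c'=28): chars_in_quartet=2 acc=0xD9C bytes_emitted=3
After char 6 ('a'=26): chars_in_quartet=3 acc=0x3671A bytes_emitted=3
After char 7 ('5'=57): chars_in_quartet=4 acc=0xD9C6B9 -> emit D9 C6 B9, reset; bytes_emitted=6
After char 8 ('K'=10): chars_in_quartet=1 acc=0xA bytes_emitted=6
After char 9 ('j'=35): chars_in_quartet=2 acc=0x2A3 bytes_emitted=6
After char 10 ('+'=62): chars_in_quartet=3 acc=0xA8FE bytes_emitted=6
After char 11 ('x'=49): chars_in_quartet=4 acc=0x2A3FB1 -> emit 2A 3F B1, reset; bytes_emitted=9
After char 12 ('s'=44): chars_in_quartet=1 acc=0x2C bytes_emitted=9
After char 13 ('Q'=16): chars_in_quartet=2 acc=0xB10 bytes_emitted=9
Padding '==': partial quartet acc=0xB10 -> emit B1; bytes_emitted=10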